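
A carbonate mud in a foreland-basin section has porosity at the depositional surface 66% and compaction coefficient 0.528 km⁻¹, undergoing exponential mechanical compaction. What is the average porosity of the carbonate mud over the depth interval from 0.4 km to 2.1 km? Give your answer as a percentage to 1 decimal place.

⟨n⟩ = (1/(z₂−z₁)) ∫ n₀ e^(−βz) dz = n₀·(e^(−β·z₁) − e^(−β·z₂)) / (β·(z₂−z₁))
e^(−0.528×0.4) = 0.8096; e^(−0.528×2.1) = 0.3300
⟨n⟩ = 0.66 × (0.8096 − 0.3300) / (0.528 × 1.7) = 0.66 × 0.5344 = 0.3527

35.3%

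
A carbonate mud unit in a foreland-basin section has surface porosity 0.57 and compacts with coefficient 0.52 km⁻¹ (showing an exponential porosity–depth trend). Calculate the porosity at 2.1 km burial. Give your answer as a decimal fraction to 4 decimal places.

0.1913

phi = phi₀·exp(−c·Z) = 0.57 × exp(−0.52 × 2.1) = 0.57 × exp(−1.092)
  = 0.57 × 0.3355 = 0.1913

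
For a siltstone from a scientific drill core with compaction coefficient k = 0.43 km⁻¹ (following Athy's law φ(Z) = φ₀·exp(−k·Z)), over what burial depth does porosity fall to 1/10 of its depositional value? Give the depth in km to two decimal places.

φ/φ₀ = 1/10 ⇒ exp(−k·Z) = 1/10 ⇒ Z = ln(10) / k
Z = 2.3026 / 0.43 = 5.355 km

5.35 km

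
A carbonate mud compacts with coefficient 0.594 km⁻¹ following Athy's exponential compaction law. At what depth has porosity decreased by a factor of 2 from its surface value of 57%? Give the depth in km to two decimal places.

phi/phi₀ = 1/2 ⇒ exp(−c·d) = 1/2 ⇒ d = ln(2) / c
d = 0.6931 / 0.594 = 1.167 km

1.17 km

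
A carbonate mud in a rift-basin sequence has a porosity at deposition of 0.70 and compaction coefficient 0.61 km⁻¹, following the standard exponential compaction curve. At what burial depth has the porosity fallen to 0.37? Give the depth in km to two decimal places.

1.05 km

Invert Athy's law: z = ln(φ₀/φ) / β
z = ln(0.7/0.37) / 0.61 = ln(1.892) / 0.61 = 0.6376 / 0.61 = 1.045 km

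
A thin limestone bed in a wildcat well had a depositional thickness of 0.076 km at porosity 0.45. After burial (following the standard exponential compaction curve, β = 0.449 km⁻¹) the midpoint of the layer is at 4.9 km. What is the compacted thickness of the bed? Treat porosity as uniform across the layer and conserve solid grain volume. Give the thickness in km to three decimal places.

Porosity at 4.9 km: phi = 0.45·exp(−0.449×4.9) = 0.0499
Solid-volume conservation: h(1−phi) = h₀(1−phi₀) ⇒ h = h₀·(1−phi₀)/(1−phi)
h = 0.076 × (1 − 0.45)/(1 − 0.0499) = 0.076 × 0.5789 = 0.0440 km

0.044 km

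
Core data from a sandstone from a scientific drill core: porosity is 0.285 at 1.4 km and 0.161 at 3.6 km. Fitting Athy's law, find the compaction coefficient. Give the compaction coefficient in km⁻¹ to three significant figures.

0.260 km⁻¹

Athy: n(z) = n₀ e^(−cz) ⇒ n₁/n₂ = e^{c(z₂−z₁)} ⇒ c = ln(n₁/n₂)/(z₂−z₁)
c = ln(0.285/0.161) / (3.6 − 1.4) = ln(1.77) / 2.2 = 0.5711 / 2.2 = 0.2596 km⁻¹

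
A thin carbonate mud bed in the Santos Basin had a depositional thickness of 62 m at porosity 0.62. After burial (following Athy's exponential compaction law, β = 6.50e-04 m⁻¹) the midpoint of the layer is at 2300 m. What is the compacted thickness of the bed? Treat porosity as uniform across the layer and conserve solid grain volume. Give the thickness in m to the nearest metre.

27 m

Working in km (1 km = 1000 m; β in km⁻¹ = β in m⁻¹ × 1000):
Porosity at 2.3 km: phi = 0.62·exp(−0.65×2.3) = 0.1390
Solid-volume conservation: h(1−phi) = h₀(1−phi₀) ⇒ h = h₀·(1−phi₀)/(1−phi)
h = 0.062 × (1 − 0.62)/(1 − 0.1390) = 0.062 × 0.4414 = 0.0274 km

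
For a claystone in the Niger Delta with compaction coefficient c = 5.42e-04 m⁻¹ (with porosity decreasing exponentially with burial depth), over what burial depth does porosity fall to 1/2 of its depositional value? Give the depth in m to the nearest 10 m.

Working in km (1 km = 1000 m; c in km⁻¹ = c in m⁻¹ × 1000):
phi/phi₀ = 1/2 ⇒ exp(−c·z) = 1/2 ⇒ z = ln(2) / c
z = 0.6931 / 0.542 = 1.279 km

1280 m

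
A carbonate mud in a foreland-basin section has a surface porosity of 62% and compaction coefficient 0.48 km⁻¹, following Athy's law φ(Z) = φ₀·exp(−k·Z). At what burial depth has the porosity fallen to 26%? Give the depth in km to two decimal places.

1.81 km

Invert Athy's law: Z = ln(φ₀/φ) / k
Z = ln(0.62/0.26) / 0.48 = ln(2.385) / 0.48 = 0.8690 / 0.48 = 1.810 km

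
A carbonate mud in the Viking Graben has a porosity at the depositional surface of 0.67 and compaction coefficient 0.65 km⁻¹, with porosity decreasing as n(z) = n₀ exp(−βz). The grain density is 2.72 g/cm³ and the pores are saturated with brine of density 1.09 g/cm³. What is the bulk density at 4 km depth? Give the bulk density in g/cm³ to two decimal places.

2.64 g/cm³

Porosity at depth: n = 0.67·exp(−0.65×4) = 0.67×0.0743 = 0.0498
Bulk density: ρ_b = (1−n)ρ_g + n·ρ_f = 0.9502×2.72 + 0.0498×1.09
       = 2.585 + 0.054 = 2.639 g/cm³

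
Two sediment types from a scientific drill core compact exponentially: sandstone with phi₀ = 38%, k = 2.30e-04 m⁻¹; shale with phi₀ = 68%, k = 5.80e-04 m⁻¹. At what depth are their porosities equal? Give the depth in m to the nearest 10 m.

Working in km (1 km = 1000 m; k in km⁻¹ = k in m⁻¹ × 1000):
Set phi₀ₐ e^(−kₐd) = phi₀ᵦ e^(−kᵦd) ⇒ ln(phi₀ₐ/phi₀ᵦ) = (kₐ − kᵦ)·d
d = ln(0.38/0.68) / (0.23 − 0.58) = -0.5819 / -0.35 = 1.663 km

1660 m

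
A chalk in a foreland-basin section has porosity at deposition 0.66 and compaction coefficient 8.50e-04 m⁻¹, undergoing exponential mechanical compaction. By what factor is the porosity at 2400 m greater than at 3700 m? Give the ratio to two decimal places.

Working in km (1 km = 1000 m; k in km⁻¹ = k in m⁻¹ × 1000):
phi(d₁)/phi(d₂) = e^(−k·d₁)/e^(−k·d₂) = e^{k(d₂−d₁)}
= exp(0.85 × 1.3) = exp(1.105) = 3.0192

3.02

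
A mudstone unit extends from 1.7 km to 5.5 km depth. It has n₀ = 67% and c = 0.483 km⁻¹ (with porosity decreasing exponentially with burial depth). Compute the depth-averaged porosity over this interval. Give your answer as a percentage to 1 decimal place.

13.5%

⟨n⟩ = (1/(z₂−z₁)) ∫ n₀ e^(−cz) dz = n₀·(e^(−c·z₁) − e^(−c·z₂)) / (c·(z₂−z₁))
e^(−0.483×1.7) = 0.4399; e^(−0.483×5.5) = 0.0702
⟨n⟩ = 0.67 × (0.4399 − 0.0702) / (0.483 × 3.8) = 0.67 × 0.2015 = 0.1350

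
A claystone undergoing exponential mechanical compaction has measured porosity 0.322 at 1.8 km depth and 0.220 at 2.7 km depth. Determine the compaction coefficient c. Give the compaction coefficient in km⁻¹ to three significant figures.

Athy: n(Z) = n₀ e^(−cZ) ⇒ n₁/n₂ = e^{c(Z₂−Z₁)} ⇒ c = ln(n₁/n₂)/(Z₂−Z₁)
c = ln(0.322/0.22) / (2.7 − 1.8) = ln(1.464) / 0.9 = 0.3809 / 0.9 = 0.4232 km⁻¹

0.423 km⁻¹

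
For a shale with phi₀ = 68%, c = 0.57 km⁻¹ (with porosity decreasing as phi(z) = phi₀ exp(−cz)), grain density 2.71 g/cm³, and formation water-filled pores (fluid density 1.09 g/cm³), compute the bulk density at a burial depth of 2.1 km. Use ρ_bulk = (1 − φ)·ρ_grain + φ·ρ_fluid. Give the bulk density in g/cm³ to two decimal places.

Porosity at depth: phi = 0.68·exp(−0.57×2.1) = 0.68×0.3021 = 0.2054
Bulk density: ρ_b = (1−phi)ρ_g + phi·ρ_f = 0.7946×2.71 + 0.2054×1.09
       = 2.153 + 0.224 = 2.377 g/cm³

2.38 g/cm³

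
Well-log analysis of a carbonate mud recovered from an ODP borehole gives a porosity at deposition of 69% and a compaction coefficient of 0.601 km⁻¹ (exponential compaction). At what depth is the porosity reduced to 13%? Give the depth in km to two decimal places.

2.78 km

Invert Athy's law: Z = ln(phi₀/phi) / β
Z = ln(0.69/0.13) / 0.601 = ln(5.308) / 0.601 = 1.6692 / 0.601 = 2.777 km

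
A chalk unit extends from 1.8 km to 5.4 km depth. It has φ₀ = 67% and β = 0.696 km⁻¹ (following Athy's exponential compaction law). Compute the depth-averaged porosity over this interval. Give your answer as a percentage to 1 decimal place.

7.0%

⟨φ⟩ = (1/(Z₂−Z₁)) ∫ φ₀ e^(−βZ) dZ = φ₀·(e^(−β·Z₁) − e^(−β·Z₂)) / (β·(Z₂−Z₁))
e^(−0.696×1.8) = 0.2857; e^(−0.696×5.4) = 0.0233
⟨φ⟩ = 0.67 × (0.2857 − 0.0233) / (0.696 × 3.6) = 0.67 × 0.1047 = 0.0702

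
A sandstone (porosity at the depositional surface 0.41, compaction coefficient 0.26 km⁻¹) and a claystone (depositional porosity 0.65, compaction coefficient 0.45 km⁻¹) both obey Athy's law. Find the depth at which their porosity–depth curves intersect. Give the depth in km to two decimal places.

2.43 km

Set n₀ₐ e^(−βₐz) = n₀ᵦ e^(−βᵦz) ⇒ ln(n₀ₐ/n₀ᵦ) = (βₐ − βᵦ)·z
z = ln(0.41/0.65) / (0.26 − 0.45) = -0.4608 / -0.19 = 2.425 km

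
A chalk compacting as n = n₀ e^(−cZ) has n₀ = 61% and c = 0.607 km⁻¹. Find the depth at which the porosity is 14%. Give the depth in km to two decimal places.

2.42 km

Invert Athy's law: Z = ln(n₀/n) / c
Z = ln(0.61/0.14) / 0.607 = ln(4.357) / 0.607 = 1.4718 / 0.607 = 2.425 km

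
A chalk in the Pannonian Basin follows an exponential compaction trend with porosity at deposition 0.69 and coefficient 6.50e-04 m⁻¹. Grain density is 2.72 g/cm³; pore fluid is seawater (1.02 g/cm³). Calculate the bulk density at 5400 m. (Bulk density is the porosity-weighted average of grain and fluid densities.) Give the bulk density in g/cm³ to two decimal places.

2.68 g/cm³

Working in km (1 km = 1000 m; β in km⁻¹ = β in m⁻¹ × 1000):
Porosity at depth: n = 0.69·exp(−0.65×5.4) = 0.69×0.0299 = 0.0206
Bulk density: ρ_b = (1−n)ρ_g + n·ρ_f = 0.9794×2.72 + 0.0206×1.02
       = 2.664 + 0.021 = 2.685 g/cm³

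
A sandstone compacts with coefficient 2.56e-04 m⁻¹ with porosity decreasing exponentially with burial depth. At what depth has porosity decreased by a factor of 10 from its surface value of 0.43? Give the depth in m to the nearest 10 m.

8990 m

Working in km (1 km = 1000 m; c in km⁻¹ = c in m⁻¹ × 1000):
n/n₀ = 1/10 ⇒ exp(−c·d) = 1/10 ⇒ d = ln(10) / c
d = 2.3026 / 0.256 = 8.994 km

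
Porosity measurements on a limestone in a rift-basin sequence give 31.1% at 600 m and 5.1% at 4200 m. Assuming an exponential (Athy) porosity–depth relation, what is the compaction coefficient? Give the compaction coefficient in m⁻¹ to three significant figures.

0.000502 m⁻¹

Working in km (1 km = 1000 m; β in km⁻¹ = β in m⁻¹ × 1000):
Athy: φ(z) = φ₀ e^(−βz) ⇒ φ₁/φ₂ = e^{β(z₂−z₁)} ⇒ β = ln(φ₁/φ₂)/(z₂−z₁)
β = ln(0.311/0.051) / (4.2 − 0.6) = ln(6.098) / 3.6 = 1.8080 / 3.6 = 0.5022 km⁻¹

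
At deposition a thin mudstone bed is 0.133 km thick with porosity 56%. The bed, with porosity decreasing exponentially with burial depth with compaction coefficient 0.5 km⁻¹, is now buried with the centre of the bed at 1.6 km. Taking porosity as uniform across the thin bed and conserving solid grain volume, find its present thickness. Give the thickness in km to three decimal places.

0.078 km

Porosity at 1.6 km: n = 0.56·exp(−0.5×1.6) = 0.2516
Solid-volume conservation: h(1−n) = h₀(1−n₀) ⇒ h = h₀·(1−n₀)/(1−n)
h = 0.133 × (1 − 0.56)/(1 − 0.2516) = 0.133 × 0.5879 = 0.0782 km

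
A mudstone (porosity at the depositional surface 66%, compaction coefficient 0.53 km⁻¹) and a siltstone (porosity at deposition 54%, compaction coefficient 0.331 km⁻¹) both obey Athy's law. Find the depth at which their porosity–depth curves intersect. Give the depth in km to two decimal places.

Set phi₀ₐ e^(−cₐd) = phi₀ᵦ e^(−cᵦd) ⇒ ln(phi₀ₐ/phi₀ᵦ) = (cₐ − cᵦ)·d
d = ln(0.66/0.54) / (0.53 − 0.331) = 0.2007 / 0.199 = 1.008 km

1.01 km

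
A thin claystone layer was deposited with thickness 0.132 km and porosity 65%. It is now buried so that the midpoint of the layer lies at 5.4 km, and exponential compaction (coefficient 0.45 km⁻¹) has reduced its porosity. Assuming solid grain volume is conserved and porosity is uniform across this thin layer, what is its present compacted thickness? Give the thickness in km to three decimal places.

0.049 km

Porosity at 5.4 km: φ = 0.65·exp(−0.45×5.4) = 0.0572
Solid-volume conservation: h(1−φ) = h₀(1−φ₀) ⇒ h = h₀·(1−φ₀)/(1−φ)
h = 0.132 × (1 − 0.65)/(1 − 0.0572) = 0.132 × 0.3712 = 0.0490 km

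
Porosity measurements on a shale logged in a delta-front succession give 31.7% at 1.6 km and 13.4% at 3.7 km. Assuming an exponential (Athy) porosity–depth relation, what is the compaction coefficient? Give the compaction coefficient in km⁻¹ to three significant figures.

Athy: φ(z) = φ₀ e^(−βz) ⇒ φ₁/φ₂ = e^{β(z₂−z₁)} ⇒ β = ln(φ₁/φ₂)/(z₂−z₁)
β = ln(0.317/0.134) / (3.7 − 1.6) = ln(2.366) / 2.1 = 0.8611 / 2.1 = 0.41 km⁻¹

0.410 km⁻¹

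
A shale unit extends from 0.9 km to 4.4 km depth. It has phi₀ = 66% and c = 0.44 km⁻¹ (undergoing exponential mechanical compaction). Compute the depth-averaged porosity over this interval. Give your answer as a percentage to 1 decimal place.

⟨phi⟩ = (1/(Z₂−Z₁)) ∫ phi₀ e^(−cZ) dZ = phi₀·(e^(−c·Z₁) − e^(−c·Z₂)) / (c·(Z₂−Z₁))
e^(−0.44×0.9) = 0.6730; e^(−0.44×4.4) = 0.1443
⟨phi⟩ = 0.66 × (0.6730 − 0.1443) / (0.44 × 3.5) = 0.66 × 0.3433 = 0.2266

22.7%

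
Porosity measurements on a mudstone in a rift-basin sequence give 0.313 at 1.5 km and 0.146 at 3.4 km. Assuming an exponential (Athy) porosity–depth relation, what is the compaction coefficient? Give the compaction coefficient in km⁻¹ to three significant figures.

Athy: phi(d) = phi₀ e^(−kd) ⇒ phi₁/phi₂ = e^{k(d₂−d₁)} ⇒ k = ln(phi₁/phi₂)/(d₂−d₁)
k = ln(0.313/0.146) / (3.4 − 1.5) = ln(2.144) / 1.9 = 0.7626 / 1.9 = 0.4014 km⁻¹

0.401 km⁻¹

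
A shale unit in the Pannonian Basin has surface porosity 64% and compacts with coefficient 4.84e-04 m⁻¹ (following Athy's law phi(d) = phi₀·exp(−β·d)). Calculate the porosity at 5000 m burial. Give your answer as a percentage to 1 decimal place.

5.7%

Working in km (1 km = 1000 m; β in km⁻¹ = β in m⁻¹ × 1000):
phi = phi₀·exp(−β·d) = 0.64 × exp(−0.484 × 5) = 0.64 × exp(−2.42)
  = 0.64 × 0.0889 = 0.0569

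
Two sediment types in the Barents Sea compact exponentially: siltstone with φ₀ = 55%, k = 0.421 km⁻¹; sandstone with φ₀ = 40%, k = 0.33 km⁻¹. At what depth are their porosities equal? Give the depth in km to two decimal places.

3.50 km

Set φ₀ₐ e^(−kₐd) = φ₀ᵦ e^(−kᵦd) ⇒ ln(φ₀ₐ/φ₀ᵦ) = (kₐ − kᵦ)·d
d = ln(0.55/0.4) / (0.421 − 0.33) = 0.3185 / 0.091 = 3.499 km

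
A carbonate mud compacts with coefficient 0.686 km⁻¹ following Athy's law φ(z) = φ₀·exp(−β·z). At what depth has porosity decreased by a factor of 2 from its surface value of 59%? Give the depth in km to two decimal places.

φ/φ₀ = 1/2 ⇒ exp(−β·z) = 1/2 ⇒ z = ln(2) / β
z = 0.6931 / 0.686 = 1.010 km

1.01 km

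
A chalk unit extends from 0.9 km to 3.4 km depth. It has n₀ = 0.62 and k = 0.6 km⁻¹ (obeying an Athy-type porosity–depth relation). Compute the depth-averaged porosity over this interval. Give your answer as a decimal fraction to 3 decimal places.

0.187

⟨n⟩ = (1/(d₂−d₁)) ∫ n₀ e^(−kd) dd = n₀·(e^(−k·d₁) − e^(−k·d₂)) / (k·(d₂−d₁))
e^(−0.6×0.9) = 0.5827; e^(−0.6×3.4) = 0.1300
⟨n⟩ = 0.62 × (0.5827 − 0.1300) / (0.6 × 2.5) = 0.62 × 0.3018 = 0.1871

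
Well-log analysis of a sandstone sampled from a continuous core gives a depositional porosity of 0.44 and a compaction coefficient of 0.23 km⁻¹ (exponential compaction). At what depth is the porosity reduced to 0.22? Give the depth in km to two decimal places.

Invert Athy's law: z = ln(n₀/n) / c
z = ln(0.44/0.22) / 0.23 = ln(2) / 0.23 = 0.6931 / 0.23 = 3.014 km

3.01 km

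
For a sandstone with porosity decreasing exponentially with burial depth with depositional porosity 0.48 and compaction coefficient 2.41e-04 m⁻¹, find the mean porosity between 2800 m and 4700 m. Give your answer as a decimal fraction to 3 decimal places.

Working in km (1 km = 1000 m; β in km⁻¹ = β in m⁻¹ × 1000):
⟨n⟩ = (1/(z₂−z₁)) ∫ n₀ e^(−βz) dz = n₀·(e^(−β·z₁) − e^(−β·z₂)) / (β·(z₂−z₁))
e^(−0.241×2.8) = 0.5093; e^(−0.241×4.7) = 0.3222
⟨n⟩ = 0.48 × (0.5093 − 0.3222) / (0.241 × 1.9) = 0.48 × 0.4086 = 0.1961

0.196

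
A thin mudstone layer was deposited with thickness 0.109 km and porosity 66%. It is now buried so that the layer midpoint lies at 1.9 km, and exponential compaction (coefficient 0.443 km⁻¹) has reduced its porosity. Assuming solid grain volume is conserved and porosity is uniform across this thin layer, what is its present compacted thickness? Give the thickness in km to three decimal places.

Porosity at 1.9 km: φ = 0.66·exp(−0.443×1.9) = 0.2844
Solid-volume conservation: h(1−φ) = h₀(1−φ₀) ⇒ h = h₀·(1−φ₀)/(1−φ)
h = 0.109 × (1 − 0.66)/(1 − 0.2844) = 0.109 × 0.4752 = 0.0518 km

0.052 km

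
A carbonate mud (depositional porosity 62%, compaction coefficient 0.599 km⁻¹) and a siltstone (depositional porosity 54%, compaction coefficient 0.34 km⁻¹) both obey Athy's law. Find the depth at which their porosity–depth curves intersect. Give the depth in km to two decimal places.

Set phi₀ₐ e^(−cₐZ) = phi₀ᵦ e^(−cᵦZ) ⇒ ln(phi₀ₐ/phi₀ᵦ) = (cₐ − cᵦ)·Z
Z = ln(0.62/0.54) / (0.599 − 0.34) = 0.1382 / 0.259 = 0.533 km

0.53 km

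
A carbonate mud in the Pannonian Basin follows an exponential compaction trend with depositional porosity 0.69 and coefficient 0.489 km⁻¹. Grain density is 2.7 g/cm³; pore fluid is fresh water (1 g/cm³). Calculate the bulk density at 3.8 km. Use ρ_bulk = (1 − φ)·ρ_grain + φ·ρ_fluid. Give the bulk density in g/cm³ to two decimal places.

Porosity at depth: phi = 0.69·exp(−0.489×3.8) = 0.69×0.1560 = 0.1076
Bulk density: ρ_b = (1−phi)ρ_g + phi·ρ_f = 0.8924×2.7 + 0.1076×1
       = 2.409 + 0.108 = 2.517 g/cm³

2.52 g/cm³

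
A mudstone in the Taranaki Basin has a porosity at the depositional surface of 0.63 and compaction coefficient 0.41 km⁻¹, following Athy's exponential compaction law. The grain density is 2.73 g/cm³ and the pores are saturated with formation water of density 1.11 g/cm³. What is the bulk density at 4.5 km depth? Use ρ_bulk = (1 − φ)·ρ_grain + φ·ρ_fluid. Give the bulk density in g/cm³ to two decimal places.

2.57 g/cm³

Porosity at depth: φ = 0.63·exp(−0.41×4.5) = 0.63×0.1580 = 0.0996
Bulk density: ρ_b = (1−φ)ρ_g + φ·ρ_f = 0.9004×2.73 + 0.0996×1.11
       = 2.458 + 0.111 = 2.569 g/cm³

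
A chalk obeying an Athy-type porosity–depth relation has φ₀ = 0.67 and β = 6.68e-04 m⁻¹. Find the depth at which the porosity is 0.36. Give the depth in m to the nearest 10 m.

930 m

Working in km (1 km = 1000 m; β in km⁻¹ = β in m⁻¹ × 1000):
Invert Athy's law: d = ln(φ₀/φ) / β
d = ln(0.67/0.36) / 0.668 = ln(1.861) / 0.668 = 0.6212 / 0.668 = 0.930 km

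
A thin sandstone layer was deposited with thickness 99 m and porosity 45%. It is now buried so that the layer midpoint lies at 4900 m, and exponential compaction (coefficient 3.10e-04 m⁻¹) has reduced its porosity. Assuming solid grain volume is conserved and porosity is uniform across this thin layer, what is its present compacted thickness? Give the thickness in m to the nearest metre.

Working in km (1 km = 1000 m; c in km⁻¹ = c in m⁻¹ × 1000):
Porosity at 4.9 km: n = 0.45·exp(−0.31×4.9) = 0.0985
Solid-volume conservation: h(1−n) = h₀(1−n₀) ⇒ h = h₀·(1−n₀)/(1−n)
h = 0.099 × (1 − 0.45)/(1 − 0.0985) = 0.099 × 0.6101 = 0.0604 km

60 m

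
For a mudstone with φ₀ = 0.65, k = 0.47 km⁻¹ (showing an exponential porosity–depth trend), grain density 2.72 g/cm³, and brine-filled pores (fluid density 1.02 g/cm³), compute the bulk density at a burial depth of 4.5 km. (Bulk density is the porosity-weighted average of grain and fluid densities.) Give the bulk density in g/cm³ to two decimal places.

2.59 g/cm³

Porosity at depth: φ = 0.65·exp(−0.47×4.5) = 0.65×0.1206 = 0.0784
Bulk density: ρ_b = (1−φ)ρ_g + φ·ρ_f = 0.9216×2.72 + 0.0784×1.02
       = 2.507 + 0.080 = 2.587 g/cm³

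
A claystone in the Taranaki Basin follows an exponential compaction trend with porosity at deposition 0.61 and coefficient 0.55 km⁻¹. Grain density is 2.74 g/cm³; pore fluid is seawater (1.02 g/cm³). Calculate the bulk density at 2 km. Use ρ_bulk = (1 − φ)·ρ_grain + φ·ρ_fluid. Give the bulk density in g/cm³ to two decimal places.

Porosity at depth: phi = 0.61·exp(−0.55×2) = 0.61×0.3329 = 0.2031
Bulk density: ρ_b = (1−phi)ρ_g + phi·ρ_f = 0.7969×2.74 + 0.2031×1.02
       = 2.184 + 0.207 = 2.391 g/cm³

2.39 g/cm³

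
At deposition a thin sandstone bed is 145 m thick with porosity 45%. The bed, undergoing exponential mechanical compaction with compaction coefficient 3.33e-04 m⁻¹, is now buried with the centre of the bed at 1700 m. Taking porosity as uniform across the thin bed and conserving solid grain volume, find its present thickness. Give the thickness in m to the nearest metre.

107 m

Working in km (1 km = 1000 m; β in km⁻¹ = β in m⁻¹ × 1000):
Porosity at 1.7 km: φ = 0.45·exp(−0.333×1.7) = 0.2555
Solid-volume conservation: h(1−φ) = h₀(1−φ₀) ⇒ h = h₀·(1−φ₀)/(1−φ)
h = 0.145 × (1 − 0.45)/(1 − 0.2555) = 0.145 × 0.7387 = 0.1071 km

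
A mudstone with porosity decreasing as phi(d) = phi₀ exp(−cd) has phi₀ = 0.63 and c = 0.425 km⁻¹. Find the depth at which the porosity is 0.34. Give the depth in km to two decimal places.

1.45 km

Invert Athy's law: d = ln(phi₀/phi) / c
d = ln(0.63/0.34) / 0.425 = ln(1.853) / 0.425 = 0.6168 / 0.425 = 1.451 km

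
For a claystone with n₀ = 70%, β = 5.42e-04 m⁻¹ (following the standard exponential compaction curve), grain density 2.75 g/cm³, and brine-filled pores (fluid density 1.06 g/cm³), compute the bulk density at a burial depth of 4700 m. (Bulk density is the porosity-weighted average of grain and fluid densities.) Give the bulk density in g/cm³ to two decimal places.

Working in km (1 km = 1000 m; β in km⁻¹ = β in m⁻¹ × 1000):
Porosity at depth: n = 0.7·exp(−0.542×4.7) = 0.7×0.0783 = 0.0548
Bulk density: ρ_b = (1−n)ρ_g + n·ρ_f = 0.9452×2.75 + 0.0548×1.06
       = 2.599 + 0.058 = 2.657 g/cm³

2.66 g/cm³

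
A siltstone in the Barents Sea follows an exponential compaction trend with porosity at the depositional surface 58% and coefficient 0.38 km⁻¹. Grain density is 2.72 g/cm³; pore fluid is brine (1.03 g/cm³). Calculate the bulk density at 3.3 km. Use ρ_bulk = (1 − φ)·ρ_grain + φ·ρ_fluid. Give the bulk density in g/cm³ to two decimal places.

2.44 g/cm³

Porosity at depth: φ = 0.58·exp(−0.38×3.3) = 0.58×0.2854 = 0.1655
Bulk density: ρ_b = (1−φ)ρ_g + φ·ρ_f = 0.8345×2.72 + 0.1655×1.03
       = 2.270 + 0.170 = 2.440 g/cm³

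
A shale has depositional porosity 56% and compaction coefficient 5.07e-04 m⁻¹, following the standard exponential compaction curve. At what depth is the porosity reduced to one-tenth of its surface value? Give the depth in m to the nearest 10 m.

Working in km (1 km = 1000 m; β in km⁻¹ = β in m⁻¹ × 1000):
n/n₀ = 1/10 ⇒ exp(−β·d) = 1/10 ⇒ d = ln(10) / β
d = 2.3026 / 0.507 = 4.542 km

4540 m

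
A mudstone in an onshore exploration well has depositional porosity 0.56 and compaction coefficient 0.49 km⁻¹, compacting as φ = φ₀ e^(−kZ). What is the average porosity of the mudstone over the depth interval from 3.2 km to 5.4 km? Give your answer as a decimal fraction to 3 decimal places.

0.071

⟨φ⟩ = (1/(Z₂−Z₁)) ∫ φ₀ e^(−kZ) dZ = φ₀·(e^(−k·Z₁) − e^(−k·Z₂)) / (k·(Z₂−Z₁))
e^(−0.49×3.2) = 0.2085; e^(−0.49×5.4) = 0.0709
⟨φ⟩ = 0.56 × (0.2085 − 0.0709) / (0.49 × 2.2) = 0.56 × 0.1276 = 0.0714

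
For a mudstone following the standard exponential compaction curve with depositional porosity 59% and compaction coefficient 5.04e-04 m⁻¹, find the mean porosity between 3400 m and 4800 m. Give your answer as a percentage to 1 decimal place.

7.6%

Working in km (1 km = 1000 m; c in km⁻¹ = c in m⁻¹ × 1000):
⟨phi⟩ = (1/(d₂−d₁)) ∫ phi₀ e^(−cd) dd = phi₀·(e^(−c·d₁) − e^(−c·d₂)) / (c·(d₂−d₁))
e^(−0.504×3.4) = 0.1802; e^(−0.504×4.8) = 0.0890
⟨phi⟩ = 0.59 × (0.1802 − 0.0890) / (0.504 × 1.4) = 0.59 × 0.1293 = 0.0763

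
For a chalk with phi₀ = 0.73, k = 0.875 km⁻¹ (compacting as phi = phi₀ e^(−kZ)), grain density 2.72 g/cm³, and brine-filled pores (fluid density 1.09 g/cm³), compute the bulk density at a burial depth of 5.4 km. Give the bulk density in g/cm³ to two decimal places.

Porosity at depth: phi = 0.73·exp(−0.875×5.4) = 0.73×0.0089 = 0.0065
Bulk density: ρ_b = (1−phi)ρ_g + phi·ρ_f = 0.9935×2.72 + 0.0065×1.09
       = 2.702 + 0.007 = 2.709 g/cm³

2.71 g/cm³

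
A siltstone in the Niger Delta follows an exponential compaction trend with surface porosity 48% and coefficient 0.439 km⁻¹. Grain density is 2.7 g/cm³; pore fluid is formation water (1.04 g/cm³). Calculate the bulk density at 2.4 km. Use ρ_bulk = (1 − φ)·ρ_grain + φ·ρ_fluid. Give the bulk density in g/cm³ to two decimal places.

Porosity at depth: φ = 0.48·exp(−0.439×2.4) = 0.48×0.3487 = 0.1674
Bulk density: ρ_b = (1−φ)ρ_g + φ·ρ_f = 0.8326×2.7 + 0.1674×1.04
       = 2.248 + 0.174 = 2.422 g/cm³

2.42 g/cm³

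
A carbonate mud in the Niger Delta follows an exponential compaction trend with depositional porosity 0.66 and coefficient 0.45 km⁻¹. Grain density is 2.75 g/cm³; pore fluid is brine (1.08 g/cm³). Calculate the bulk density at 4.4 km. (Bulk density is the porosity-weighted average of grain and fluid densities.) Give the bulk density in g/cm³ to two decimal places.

Porosity at depth: n = 0.66·exp(−0.45×4.4) = 0.66×0.1381 = 0.0911
Bulk density: ρ_b = (1−n)ρ_g + n·ρ_f = 0.9089×2.75 + 0.0911×1.08
       = 2.499 + 0.098 = 2.598 g/cm³

2.60 g/cm³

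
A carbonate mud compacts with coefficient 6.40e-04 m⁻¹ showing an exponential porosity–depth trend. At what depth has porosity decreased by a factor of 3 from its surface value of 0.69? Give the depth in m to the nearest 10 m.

1720 m

Working in km (1 km = 1000 m; k in km⁻¹ = k in m⁻¹ × 1000):
φ/φ₀ = 1/3 ⇒ exp(−k·d) = 1/3 ⇒ d = ln(3) / k
d = 1.0986 / 0.64 = 1.717 km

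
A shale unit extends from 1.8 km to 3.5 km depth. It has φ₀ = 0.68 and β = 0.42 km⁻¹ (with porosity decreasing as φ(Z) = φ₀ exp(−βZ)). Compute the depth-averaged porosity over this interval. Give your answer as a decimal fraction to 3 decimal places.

0.228

⟨φ⟩ = (1/(Z₂−Z₁)) ∫ φ₀ e^(−βZ) dZ = φ₀·(e^(−β·Z₁) − e^(−β·Z₂)) / (β·(Z₂−Z₁))
e^(−0.42×1.8) = 0.4695; e^(−0.42×3.5) = 0.2299
⟨φ⟩ = 0.68 × (0.4695 − 0.2299) / (0.42 × 1.7) = 0.68 × 0.3356 = 0.2282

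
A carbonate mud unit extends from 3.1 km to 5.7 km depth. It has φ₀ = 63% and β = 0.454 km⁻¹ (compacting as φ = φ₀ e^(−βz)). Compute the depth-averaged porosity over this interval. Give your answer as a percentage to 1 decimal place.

9.1%

⟨φ⟩ = (1/(z₂−z₁)) ∫ φ₀ e^(−βz) dz = φ₀·(e^(−β·z₁) − e^(−β·z₂)) / (β·(z₂−z₁))
e^(−0.454×3.1) = 0.2448; e^(−0.454×5.7) = 0.0752
⟨φ⟩ = 0.63 × (0.2448 − 0.0752) / (0.454 × 2.6) = 0.63 × 0.1437 = 0.0905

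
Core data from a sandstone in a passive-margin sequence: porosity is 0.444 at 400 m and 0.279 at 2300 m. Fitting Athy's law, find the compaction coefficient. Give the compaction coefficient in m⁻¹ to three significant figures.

0.000245 m⁻¹

Working in km (1 km = 1000 m; β in km⁻¹ = β in m⁻¹ × 1000):
Athy: phi(z) = phi₀ e^(−βz) ⇒ phi₁/phi₂ = e^{β(z₂−z₁)} ⇒ β = ln(phi₁/phi₂)/(z₂−z₁)
β = ln(0.444/0.279) / (2.3 − 0.4) = ln(1.591) / 1.9 = 0.4646 / 1.9 = 0.2445 km⁻¹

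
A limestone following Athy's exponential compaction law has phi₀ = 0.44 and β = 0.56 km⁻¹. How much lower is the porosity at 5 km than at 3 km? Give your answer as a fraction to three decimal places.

0.055

phi(3) = 0.44·e^(−0.56×3) = 0.0820
phi(5) = 0.44·e^(−0.56×5) = 0.0268
Δphi = 0.0820 − 0.0268 = 0.0552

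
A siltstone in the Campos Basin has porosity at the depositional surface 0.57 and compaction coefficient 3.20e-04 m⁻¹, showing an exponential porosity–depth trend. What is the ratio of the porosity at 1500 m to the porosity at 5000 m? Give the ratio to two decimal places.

3.06

Working in km (1 km = 1000 m; β in km⁻¹ = β in m⁻¹ × 1000):
n(Z₁)/n(Z₂) = e^(−β·Z₁)/e^(−β·Z₂) = e^{β(Z₂−Z₁)}
= exp(0.32 × 3.5) = exp(1.12) = 3.0649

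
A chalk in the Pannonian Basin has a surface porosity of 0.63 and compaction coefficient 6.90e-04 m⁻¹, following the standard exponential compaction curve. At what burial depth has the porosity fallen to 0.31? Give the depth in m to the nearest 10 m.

1030 m

Working in km (1 km = 1000 m; c in km⁻¹ = c in m⁻¹ × 1000):
Invert Athy's law: Z = ln(phi₀/phi) / c
Z = ln(0.63/0.31) / 0.69 = ln(2.032) / 0.69 = 0.7091 / 0.69 = 1.028 km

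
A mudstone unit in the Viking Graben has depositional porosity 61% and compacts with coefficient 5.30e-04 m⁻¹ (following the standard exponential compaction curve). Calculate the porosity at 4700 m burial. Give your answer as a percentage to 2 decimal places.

5.05%

Working in km (1 km = 1000 m; k in km⁻¹ = k in m⁻¹ × 1000):
φ = φ₀·exp(−k·d) = 0.61 × exp(−0.53 × 4.7) = 0.61 × exp(−2.491)
  = 0.61 × 0.0828 = 0.0505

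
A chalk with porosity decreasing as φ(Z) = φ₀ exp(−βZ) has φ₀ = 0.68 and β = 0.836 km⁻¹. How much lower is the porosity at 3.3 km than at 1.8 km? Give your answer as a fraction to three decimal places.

0.108

φ(1.8) = 0.68·e^(−0.836×1.8) = 0.1510
φ(3.3) = 0.68·e^(−0.836×3.3) = 0.0431
Δφ = 0.1510 − 0.0431 = 0.1079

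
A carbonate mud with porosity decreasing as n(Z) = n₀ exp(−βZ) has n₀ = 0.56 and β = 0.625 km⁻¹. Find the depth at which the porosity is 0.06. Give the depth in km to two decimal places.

3.57 km

Invert Athy's law: Z = ln(n₀/n) / β
Z = ln(0.56/0.06) / 0.625 = ln(9.333) / 0.625 = 2.2336 / 0.625 = 3.574 km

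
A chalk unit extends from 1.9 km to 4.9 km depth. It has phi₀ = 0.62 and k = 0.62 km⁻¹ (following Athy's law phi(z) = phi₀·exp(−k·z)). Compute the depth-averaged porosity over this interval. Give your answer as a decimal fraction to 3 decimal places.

0.087

⟨phi⟩ = (1/(z₂−z₁)) ∫ phi₀ e^(−kz) dz = phi₀·(e^(−k·z₁) − e^(−k·z₂)) / (k·(z₂−z₁))
e^(−0.62×1.9) = 0.3079; e^(−0.62×4.9) = 0.0479
⟨phi⟩ = 0.62 × (0.3079 − 0.0479) / (0.62 × 3) = 0.62 × 0.1398 = 0.0867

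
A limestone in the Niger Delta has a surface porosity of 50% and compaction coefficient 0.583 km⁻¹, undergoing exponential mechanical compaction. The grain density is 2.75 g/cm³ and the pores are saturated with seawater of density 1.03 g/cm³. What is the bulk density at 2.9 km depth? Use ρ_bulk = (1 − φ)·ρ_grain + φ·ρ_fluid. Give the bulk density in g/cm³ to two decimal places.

2.59 g/cm³

Porosity at depth: phi = 0.5·exp(−0.583×2.9) = 0.5×0.1844 = 0.0922
Bulk density: ρ_b = (1−phi)ρ_g + phi·ρ_f = 0.9078×2.75 + 0.0922×1.03
       = 2.496 + 0.095 = 2.591 g/cm³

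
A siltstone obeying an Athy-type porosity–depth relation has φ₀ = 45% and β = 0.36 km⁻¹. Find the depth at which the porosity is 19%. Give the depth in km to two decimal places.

2.40 km

Invert Athy's law: Z = ln(φ₀/φ) / β
Z = ln(0.45/0.19) / 0.36 = ln(2.368) / 0.36 = 0.8622 / 0.36 = 2.395 km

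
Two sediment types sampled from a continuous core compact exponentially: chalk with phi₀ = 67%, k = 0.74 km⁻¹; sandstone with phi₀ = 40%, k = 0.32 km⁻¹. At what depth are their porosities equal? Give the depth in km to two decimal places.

1.23 km

Set phi₀ₐ e^(−kₐd) = phi₀ᵦ e^(−kᵦd) ⇒ ln(phi₀ₐ/phi₀ᵦ) = (kₐ − kᵦ)·d
d = ln(0.67/0.4) / (0.74 − 0.32) = 0.5158 / 0.42 = 1.228 km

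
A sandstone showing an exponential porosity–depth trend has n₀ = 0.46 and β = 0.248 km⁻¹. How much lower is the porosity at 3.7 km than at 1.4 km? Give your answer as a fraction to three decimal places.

n(1.4) = 0.46·e^(−0.248×1.4) = 0.3251
n(3.7) = 0.46·e^(−0.248×3.7) = 0.1838
Δn = 0.3251 − 0.1838 = 0.1413

0.141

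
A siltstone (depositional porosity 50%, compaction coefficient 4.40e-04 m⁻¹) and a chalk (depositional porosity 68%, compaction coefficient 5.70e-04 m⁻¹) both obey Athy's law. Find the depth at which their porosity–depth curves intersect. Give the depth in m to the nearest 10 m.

2370 m

Working in km (1 km = 1000 m; k in km⁻¹ = k in m⁻¹ × 1000):
Set phi₀ₐ e^(−kₐZ) = phi₀ᵦ e^(−kᵦZ) ⇒ ln(phi₀ₐ/phi₀ᵦ) = (kₐ − kᵦ)·Z
Z = ln(0.5/0.68) / (0.44 − 0.57) = -0.3075 / -0.13 = 2.365 km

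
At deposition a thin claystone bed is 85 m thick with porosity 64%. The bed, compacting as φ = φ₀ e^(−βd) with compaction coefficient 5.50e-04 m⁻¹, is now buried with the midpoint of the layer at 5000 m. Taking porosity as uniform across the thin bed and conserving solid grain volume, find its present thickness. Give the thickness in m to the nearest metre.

32 m

Working in km (1 km = 1000 m; β in km⁻¹ = β in m⁻¹ × 1000):
Porosity at 5 km: φ = 0.64·exp(−0.55×5) = 0.0409
Solid-volume conservation: h(1−φ) = h₀(1−φ₀) ⇒ h = h₀·(1−φ₀)/(1−φ)
h = 0.085 × (1 − 0.64)/(1 − 0.0409) = 0.085 × 0.3754 = 0.0319 km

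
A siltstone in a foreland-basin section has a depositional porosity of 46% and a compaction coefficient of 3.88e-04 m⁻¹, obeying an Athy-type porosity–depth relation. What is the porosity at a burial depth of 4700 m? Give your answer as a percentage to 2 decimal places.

Working in km (1 km = 1000 m; β in km⁻¹ = β in m⁻¹ × 1000):
phi = phi₀·exp(−β·Z) = 0.46 × exp(−0.388 × 4.7) = 0.46 × exp(−1.824)
  = 0.46 × 0.1614 = 0.0743

7.43%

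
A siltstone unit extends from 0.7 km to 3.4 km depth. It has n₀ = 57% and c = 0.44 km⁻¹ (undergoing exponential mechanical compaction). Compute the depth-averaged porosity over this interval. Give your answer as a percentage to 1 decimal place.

⟨n⟩ = (1/(d₂−d₁)) ∫ n₀ e^(−cd) dd = n₀·(e^(−c·d₁) − e^(−c·d₂)) / (c·(d₂−d₁))
e^(−0.44×0.7) = 0.7349; e^(−0.44×3.4) = 0.2240
⟨n⟩ = 0.57 × (0.7349 − 0.2240) / (0.44 × 2.7) = 0.57 × 0.4300 = 0.2451

24.5%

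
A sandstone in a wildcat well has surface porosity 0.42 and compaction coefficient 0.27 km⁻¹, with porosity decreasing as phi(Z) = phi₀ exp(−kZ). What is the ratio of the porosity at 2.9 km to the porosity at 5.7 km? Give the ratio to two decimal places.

phi(Z₁)/phi(Z₂) = e^(−k·Z₁)/e^(−k·Z₂) = e^{k(Z₂−Z₁)}
= exp(0.27 × 2.8) = exp(0.756) = 2.1297

2.13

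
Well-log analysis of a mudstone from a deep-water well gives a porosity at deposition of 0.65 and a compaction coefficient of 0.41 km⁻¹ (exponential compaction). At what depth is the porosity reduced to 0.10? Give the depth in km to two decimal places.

4.57 km

Invert Athy's law: d = ln(n₀/n) / c
d = ln(0.65/0.1) / 0.41 = ln(6.5) / 0.41 = 1.8718 / 0.41 = 4.565 km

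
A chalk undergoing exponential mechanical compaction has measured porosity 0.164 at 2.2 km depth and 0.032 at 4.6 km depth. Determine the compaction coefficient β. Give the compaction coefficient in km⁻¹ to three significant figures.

Athy: φ(z) = φ₀ e^(−βz) ⇒ φ₁/φ₂ = e^{β(z₂−z₁)} ⇒ β = ln(φ₁/φ₂)/(z₂−z₁)
β = ln(0.164/0.032) / (4.6 − 2.2) = ln(5.125) / 2.4 = 1.6341 / 2.4 = 0.6809 km⁻¹

0.681 km⁻¹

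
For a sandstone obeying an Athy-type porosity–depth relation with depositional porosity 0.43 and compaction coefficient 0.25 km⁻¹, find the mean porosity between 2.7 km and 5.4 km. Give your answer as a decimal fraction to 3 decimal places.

⟨φ⟩ = (1/(d₂−d₁)) ∫ φ₀ e^(−βd) dd = φ₀·(e^(−β·d₁) − e^(−β·d₂)) / (β·(d₂−d₁))
e^(−0.25×2.7) = 0.5092; e^(−0.25×5.4) = 0.2592
⟨φ⟩ = 0.43 × (0.5092 − 0.2592) / (0.25 × 2.7) = 0.43 × 0.3702 = 0.1592

0.159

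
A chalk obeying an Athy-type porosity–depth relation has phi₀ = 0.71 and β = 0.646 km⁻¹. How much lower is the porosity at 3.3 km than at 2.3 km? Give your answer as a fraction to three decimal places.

phi(2.3) = 0.71·e^(−0.646×2.3) = 0.1607
phi(3.3) = 0.71·e^(−0.646×3.3) = 0.0842
Δphi = 0.1607 − 0.0842 = 0.0765

0.076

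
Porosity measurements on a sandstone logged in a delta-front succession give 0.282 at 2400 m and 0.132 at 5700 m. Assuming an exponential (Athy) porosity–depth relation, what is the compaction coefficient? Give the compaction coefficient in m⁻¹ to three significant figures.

Working in km (1 km = 1000 m; c in km⁻¹ = c in m⁻¹ × 1000):
Athy: n(d) = n₀ e^(−cd) ⇒ n₁/n₂ = e^{c(d₂−d₁)} ⇒ c = ln(n₁/n₂)/(d₂−d₁)
c = ln(0.282/0.132) / (5.7 − 2.4) = ln(2.136) / 3.3 = 0.7591 / 3.3 = 0.23 km⁻¹

0.000230 m⁻¹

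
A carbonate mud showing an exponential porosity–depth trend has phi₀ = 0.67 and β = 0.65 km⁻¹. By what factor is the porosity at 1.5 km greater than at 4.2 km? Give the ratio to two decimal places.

5.78

phi(Z₁)/phi(Z₂) = e^(−β·Z₁)/e^(−β·Z₂) = e^{β(Z₂−Z₁)}
= exp(0.65 × 2.7) = exp(1.755) = 5.7834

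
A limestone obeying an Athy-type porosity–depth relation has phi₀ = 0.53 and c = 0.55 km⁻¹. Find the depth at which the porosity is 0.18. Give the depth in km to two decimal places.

Invert Athy's law: Z = ln(phi₀/phi) / c
Z = ln(0.53/0.18) / 0.55 = ln(2.944) / 0.55 = 1.0799 / 0.55 = 1.963 km

1.96 km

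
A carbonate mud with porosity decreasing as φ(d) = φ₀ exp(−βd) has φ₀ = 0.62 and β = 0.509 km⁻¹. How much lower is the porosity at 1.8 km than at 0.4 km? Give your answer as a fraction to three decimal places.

φ(0.4) = 0.62·e^(−0.509×0.4) = 0.5058
φ(1.8) = 0.62·e^(−0.509×1.8) = 0.2480
Δφ = 0.5058 − 0.2480 = 0.2578

0.258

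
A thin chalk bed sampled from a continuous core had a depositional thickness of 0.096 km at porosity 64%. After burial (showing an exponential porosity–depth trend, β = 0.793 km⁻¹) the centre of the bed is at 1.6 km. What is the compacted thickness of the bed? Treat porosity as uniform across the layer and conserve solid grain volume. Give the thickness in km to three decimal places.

0.042 km

Porosity at 1.6 km: φ = 0.64·exp(−0.793×1.6) = 0.1799
Solid-volume conservation: h(1−φ) = h₀(1−φ₀) ⇒ h = h₀·(1−φ₀)/(1−φ)
h = 0.096 × (1 − 0.64)/(1 − 0.1799) = 0.096 × 0.4390 = 0.0421 km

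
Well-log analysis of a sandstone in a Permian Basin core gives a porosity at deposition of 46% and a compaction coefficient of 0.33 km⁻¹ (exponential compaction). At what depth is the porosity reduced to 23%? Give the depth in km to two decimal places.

2.10 km

Invert Athy's law: z = ln(n₀/n) / c
z = ln(0.46/0.23) / 0.33 = ln(2) / 0.33 = 0.6931 / 0.33 = 2.100 km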